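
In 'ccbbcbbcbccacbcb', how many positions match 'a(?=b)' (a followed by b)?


Lookahead 'a(?=b)' matches 'a' only when followed by 'b'.
String: 'ccbbcbbcbccacbcb'
Checking each position where char is 'a':
  pos 11: 'a' -> no (next='c')
Matching positions: []
Count: 0

0


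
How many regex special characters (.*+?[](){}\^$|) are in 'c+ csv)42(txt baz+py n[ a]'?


Regex special characters are: . * + ? [ ] ( ) { } \ ^ $ |
Scanning 'c+ csv)42(txt baz+py n[ a]':
  pos 1: '+' -> SPECIAL
  pos 6: ')' -> SPECIAL
  pos 9: '(' -> SPECIAL
  pos 17: '+' -> SPECIAL
  pos 22: '[' -> SPECIAL
  pos 25: ']' -> SPECIAL
Special chars found: ['+', ')', '(', '+', '[', ']']
Total: 6

6


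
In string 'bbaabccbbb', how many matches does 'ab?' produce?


Pattern 'ab?' matches 'a' optionally followed by 'b'.
String: 'bbaabccbbb'
Scanning left to right for 'a' then checking next char:
  Match 1: 'a' (a not followed by b)
  Match 2: 'ab' (a followed by b)
Total matches: 2

2


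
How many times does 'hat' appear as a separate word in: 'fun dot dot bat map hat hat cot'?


Scanning each word for exact match 'hat':
  Word 1: 'fun' -> no
  Word 2: 'dot' -> no
  Word 3: 'dot' -> no
  Word 4: 'bat' -> no
  Word 5: 'map' -> no
  Word 6: 'hat' -> MATCH
  Word 7: 'hat' -> MATCH
  Word 8: 'cot' -> no
Total matches: 2

2


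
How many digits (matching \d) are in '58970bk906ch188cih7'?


\d matches any digit 0-9.
Scanning '58970bk906ch188cih7':
  pos 0: '5' -> DIGIT
  pos 1: '8' -> DIGIT
  pos 2: '9' -> DIGIT
  pos 3: '7' -> DIGIT
  pos 4: '0' -> DIGIT
  pos 7: '9' -> DIGIT
  pos 8: '0' -> DIGIT
  pos 9: '6' -> DIGIT
  pos 12: '1' -> DIGIT
  pos 13: '8' -> DIGIT
  pos 14: '8' -> DIGIT
  pos 18: '7' -> DIGIT
Digits found: ['5', '8', '9', '7', '0', '9', '0', '6', '1', '8', '8', '7']
Total: 12

12


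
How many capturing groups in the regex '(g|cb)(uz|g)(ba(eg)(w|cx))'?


To count capturing groups, count each '(' that starts a group.
Pattern: '(g|cb)(uz|g)(ba(eg)(w|cx))'
Walking through the pattern:
  Position 0: '(' -> group #1
  Position 6: '(' -> group #2
  Position 12: '(' -> group #3
  Position 15: '(' -> group #4
  Position 19: '(' -> group #5
Total capturing groups: 5

5


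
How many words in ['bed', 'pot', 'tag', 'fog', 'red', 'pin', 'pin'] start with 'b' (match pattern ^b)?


Pattern ^b anchors to start of word. Check which words begin with 'b':
  'bed' -> MATCH (starts with 'b')
  'pot' -> no
  'tag' -> no
  'fog' -> no
  'red' -> no
  'pin' -> no
  'pin' -> no
Matching words: ['bed']
Count: 1

1


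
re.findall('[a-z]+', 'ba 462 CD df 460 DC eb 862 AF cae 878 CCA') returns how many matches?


Pattern '[a-z]+' finds one or more lowercase letters.
Text: 'ba 462 CD df 460 DC eb 862 AF cae 878 CCA'
Scanning for matches:
  Match 1: 'ba'
  Match 2: 'df'
  Match 3: 'eb'
  Match 4: 'cae'
Total matches: 4

4


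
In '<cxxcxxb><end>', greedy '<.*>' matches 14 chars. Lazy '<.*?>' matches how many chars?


Greedy '<.*>' tries to match as MUCH as possible.
Lazy '<.*?>' tries to match as LITTLE as possible.

String: '<cxxcxxb><end>'
Greedy '<.*>' starts at first '<' and extends to the LAST '>': '<cxxcxxb><end>' (14 chars)
Lazy '<.*?>' starts at first '<' and stops at the FIRST '>': '<cxxcxxb>' (9 chars)

9


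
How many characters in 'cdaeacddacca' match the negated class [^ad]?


Negated class [^ad] matches any char NOT in {a, d}
Scanning 'cdaeacddacca':
  pos 0: 'c' -> MATCH
  pos 1: 'd' -> no (excluded)
  pos 2: 'a' -> no (excluded)
  pos 3: 'e' -> MATCH
  pos 4: 'a' -> no (excluded)
  pos 5: 'c' -> MATCH
  pos 6: 'd' -> no (excluded)
  pos 7: 'd' -> no (excluded)
  pos 8: 'a' -> no (excluded)
  pos 9: 'c' -> MATCH
  pos 10: 'c' -> MATCH
  pos 11: 'a' -> no (excluded)
Total matches: 5

5


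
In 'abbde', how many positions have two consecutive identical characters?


Looking for consecutive identical characters in 'abbde':
  pos 0-1: 'a' vs 'b' -> different
  pos 1-2: 'b' vs 'b' -> MATCH ('bb')
  pos 2-3: 'b' vs 'd' -> different
  pos 3-4: 'd' vs 'e' -> different
Consecutive identical pairs: ['bb']
Count: 1

1


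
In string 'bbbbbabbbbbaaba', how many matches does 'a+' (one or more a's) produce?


Pattern 'a+' matches one or more consecutive a's.
String: 'bbbbbabbbbbaaba'
Scanning for runs of a:
  Match 1: 'a' (length 1)
  Match 2: 'aa' (length 2)
  Match 3: 'a' (length 1)
Total matches: 3

3


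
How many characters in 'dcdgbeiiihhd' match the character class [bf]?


Character class [bf] matches any of: {b, f}
Scanning string 'dcdgbeiiihhd' character by character:
  pos 0: 'd' -> no
  pos 1: 'c' -> no
  pos 2: 'd' -> no
  pos 3: 'g' -> no
  pos 4: 'b' -> MATCH
  pos 5: 'e' -> no
  pos 6: 'i' -> no
  pos 7: 'i' -> no
  pos 8: 'i' -> no
  pos 9: 'h' -> no
  pos 10: 'h' -> no
  pos 11: 'd' -> no
Total matches: 1

1


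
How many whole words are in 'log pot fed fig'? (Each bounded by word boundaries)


Word boundaries (\b) mark the start/end of each word.
Text: 'log pot fed fig'
Splitting by whitespace:
  Word 1: 'log'
  Word 2: 'pot'
  Word 3: 'fed'
  Word 4: 'fig'
Total whole words: 4

4


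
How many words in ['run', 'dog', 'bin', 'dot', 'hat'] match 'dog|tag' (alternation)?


Alternation 'dog|tag' matches either 'dog' or 'tag'.
Checking each word:
  'run' -> no
  'dog' -> MATCH
  'bin' -> no
  'dot' -> no
  'hat' -> no
Matches: ['dog']
Count: 1

1


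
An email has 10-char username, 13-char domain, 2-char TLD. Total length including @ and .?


An email address has format: username@domain.tld
Username length: 10
'@' character: 1
Domain length: 13
'.' character: 1
TLD length: 2
Total = 10 + 1 + 13 + 1 + 2 = 27

27


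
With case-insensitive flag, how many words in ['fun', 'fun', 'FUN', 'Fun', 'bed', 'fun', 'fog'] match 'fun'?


Case-insensitive matching: compare each word's lowercase form to 'fun'.
  'fun' -> lower='fun' -> MATCH
  'fun' -> lower='fun' -> MATCH
  'FUN' -> lower='fun' -> MATCH
  'Fun' -> lower='fun' -> MATCH
  'bed' -> lower='bed' -> no
  'fun' -> lower='fun' -> MATCH
  'fog' -> lower='fog' -> no
Matches: ['fun', 'fun', 'FUN', 'Fun', 'fun']
Count: 5

5


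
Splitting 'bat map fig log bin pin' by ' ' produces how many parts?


Splitting by ' ' breaks the string at each occurrence of the separator.
Text: 'bat map fig log bin pin'
Parts after split:
  Part 1: 'bat'
  Part 2: 'map'
  Part 3: 'fig'
  Part 4: 'log'
  Part 5: 'bin'
  Part 6: 'pin'
Total parts: 6

6


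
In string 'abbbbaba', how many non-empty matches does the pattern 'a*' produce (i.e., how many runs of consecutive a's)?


Pattern 'a*' matches zero or more a's. We want non-empty runs of consecutive a's.
String: 'abbbbaba'
Walking through the string to find runs of a's:
  Run 1: positions 0-0 -> 'a'
  Run 2: positions 5-5 -> 'a'
  Run 3: positions 7-7 -> 'a'
Non-empty runs found: ['a', 'a', 'a']
Count: 3

3


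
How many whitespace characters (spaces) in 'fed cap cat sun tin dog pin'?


\s matches whitespace characters (spaces, tabs, etc.).
Text: 'fed cap cat sun tin dog pin'
This text has 7 words separated by spaces.
Number of spaces = number of words - 1 = 7 - 1 = 6

6


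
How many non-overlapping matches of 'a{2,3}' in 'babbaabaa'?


Pattern 'a{2,3}' matches between 2 and 3 consecutive a's (greedy).
String: 'babbaabaa'
Finding runs of a's and applying greedy matching:
  Run at pos 1: 'a' (length 1)
  Run at pos 4: 'aa' (length 2)
  Run at pos 7: 'aa' (length 2)
Matches: ['aa', 'aa']
Count: 2

2


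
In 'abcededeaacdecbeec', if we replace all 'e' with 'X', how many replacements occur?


re.sub('e', 'X', text) replaces every occurrence of 'e' with 'X'.
Text: 'abcededeaacdecbeec'
Scanning for 'e':
  pos 3: 'e' -> replacement #1
  pos 5: 'e' -> replacement #2
  pos 7: 'e' -> replacement #3
  pos 12: 'e' -> replacement #4
  pos 15: 'e' -> replacement #5
  pos 16: 'e' -> replacement #6
Total replacements: 6

6


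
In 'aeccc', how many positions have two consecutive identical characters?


Looking for consecutive identical characters in 'aeccc':
  pos 0-1: 'a' vs 'e' -> different
  pos 1-2: 'e' vs 'c' -> different
  pos 2-3: 'c' vs 'c' -> MATCH ('cc')
  pos 3-4: 'c' vs 'c' -> MATCH ('cc')
Consecutive identical pairs: ['cc', 'cc']
Count: 2

2


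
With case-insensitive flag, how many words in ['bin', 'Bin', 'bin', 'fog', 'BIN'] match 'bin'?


Case-insensitive matching: compare each word's lowercase form to 'bin'.
  'bin' -> lower='bin' -> MATCH
  'Bin' -> lower='bin' -> MATCH
  'bin' -> lower='bin' -> MATCH
  'fog' -> lower='fog' -> no
  'BIN' -> lower='bin' -> MATCH
Matches: ['bin', 'Bin', 'bin', 'BIN']
Count: 4

4


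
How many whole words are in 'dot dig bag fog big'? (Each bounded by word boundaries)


Word boundaries (\b) mark the start/end of each word.
Text: 'dot dig bag fog big'
Splitting by whitespace:
  Word 1: 'dot'
  Word 2: 'dig'
  Word 3: 'bag'
  Word 4: 'fog'
  Word 5: 'big'
Total whole words: 5

5


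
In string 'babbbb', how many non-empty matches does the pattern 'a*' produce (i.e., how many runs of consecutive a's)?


Pattern 'a*' matches zero or more a's. We want non-empty runs of consecutive a's.
String: 'babbbb'
Walking through the string to find runs of a's:
  Run 1: positions 1-1 -> 'a'
Non-empty runs found: ['a']
Count: 1

1


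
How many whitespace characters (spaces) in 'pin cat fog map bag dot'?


\s matches whitespace characters (spaces, tabs, etc.).
Text: 'pin cat fog map bag dot'
This text has 6 words separated by spaces.
Number of spaces = number of words - 1 = 6 - 1 = 5

5


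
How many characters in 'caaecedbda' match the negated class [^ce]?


Negated class [^ce] matches any char NOT in {c, e}
Scanning 'caaecedbda':
  pos 0: 'c' -> no (excluded)
  pos 1: 'a' -> MATCH
  pos 2: 'a' -> MATCH
  pos 3: 'e' -> no (excluded)
  pos 4: 'c' -> no (excluded)
  pos 5: 'e' -> no (excluded)
  pos 6: 'd' -> MATCH
  pos 7: 'b' -> MATCH
  pos 8: 'd' -> MATCH
  pos 9: 'a' -> MATCH
Total matches: 6

6


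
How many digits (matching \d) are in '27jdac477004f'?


\d matches any digit 0-9.
Scanning '27jdac477004f':
  pos 0: '2' -> DIGIT
  pos 1: '7' -> DIGIT
  pos 6: '4' -> DIGIT
  pos 7: '7' -> DIGIT
  pos 8: '7' -> DIGIT
  pos 9: '0' -> DIGIT
  pos 10: '0' -> DIGIT
  pos 11: '4' -> DIGIT
Digits found: ['2', '7', '4', '7', '7', '0', '0', '4']
Total: 8

8


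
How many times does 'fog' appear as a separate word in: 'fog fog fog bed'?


Scanning each word for exact match 'fog':
  Word 1: 'fog' -> MATCH
  Word 2: 'fog' -> MATCH
  Word 3: 'fog' -> MATCH
  Word 4: 'bed' -> no
Total matches: 3

3


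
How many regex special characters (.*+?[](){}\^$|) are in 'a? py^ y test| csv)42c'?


Regex special characters are: . * + ? [ ] ( ) { } \ ^ $ |
Scanning 'a? py^ y test| csv)42c':
  pos 1: '?' -> SPECIAL
  pos 5: '^' -> SPECIAL
  pos 13: '|' -> SPECIAL
  pos 18: ')' -> SPECIAL
Special chars found: ['?', '^', '|', ')']
Total: 4

4


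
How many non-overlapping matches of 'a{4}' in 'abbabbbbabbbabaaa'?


Pattern 'a{4}' matches exactly 4 consecutive a's (greedy, non-overlapping).
String: 'abbabbbbabbbabaaa'
Scanning for runs of a's:
  Run at pos 0: 'a' (length 1) -> 0 match(es)
  Run at pos 3: 'a' (length 1) -> 0 match(es)
  Run at pos 8: 'a' (length 1) -> 0 match(es)
  Run at pos 12: 'a' (length 1) -> 0 match(es)
  Run at pos 14: 'aaa' (length 3) -> 0 match(es)
Matches found: []
Total: 0

0


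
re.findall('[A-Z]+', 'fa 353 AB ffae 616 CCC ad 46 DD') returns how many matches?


Pattern '[A-Z]+' finds one or more uppercase letters.
Text: 'fa 353 AB ffae 616 CCC ad 46 DD'
Scanning for matches:
  Match 1: 'AB'
  Match 2: 'CCC'
  Match 3: 'DD'
Total matches: 3

3


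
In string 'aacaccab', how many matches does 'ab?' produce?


Pattern 'ab?' matches 'a' optionally followed by 'b'.
String: 'aacaccab'
Scanning left to right for 'a' then checking next char:
  Match 1: 'a' (a not followed by b)
  Match 2: 'a' (a not followed by b)
  Match 3: 'a' (a not followed by b)
  Match 4: 'ab' (a followed by b)
Total matches: 4

4


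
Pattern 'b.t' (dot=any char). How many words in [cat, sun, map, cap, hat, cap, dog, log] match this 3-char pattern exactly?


Pattern 'b.t' means: starts with 'b', any single char, ends with 't'.
Checking each word (must be exactly 3 chars):
  'cat' (len=3): no
  'sun' (len=3): no
  'map' (len=3): no
  'cap' (len=3): no
  'hat' (len=3): no
  'cap' (len=3): no
  'dog' (len=3): no
  'log' (len=3): no
Matching words: []
Total: 0

0


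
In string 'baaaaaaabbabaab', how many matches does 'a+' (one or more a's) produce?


Pattern 'a+' matches one or more consecutive a's.
String: 'baaaaaaabbabaab'
Scanning for runs of a:
  Match 1: 'aaaaaaa' (length 7)
  Match 2: 'a' (length 1)
  Match 3: 'aa' (length 2)
Total matches: 3

3


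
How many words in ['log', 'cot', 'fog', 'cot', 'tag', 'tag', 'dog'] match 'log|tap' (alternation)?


Alternation 'log|tap' matches either 'log' or 'tap'.
Checking each word:
  'log' -> MATCH
  'cot' -> no
  'fog' -> no
  'cot' -> no
  'tag' -> no
  'tag' -> no
  'dog' -> no
Matches: ['log']
Count: 1

1


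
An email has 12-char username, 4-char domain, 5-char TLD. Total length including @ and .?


An email address has format: username@domain.tld
Username length: 12
'@' character: 1
Domain length: 4
'.' character: 1
TLD length: 5
Total = 12 + 1 + 4 + 1 + 5 = 23

23


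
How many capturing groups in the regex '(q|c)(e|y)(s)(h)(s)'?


To count capturing groups, count each '(' that starts a group.
Pattern: '(q|c)(e|y)(s)(h)(s)'
Walking through the pattern:
  Position 0: '(' -> group #1
  Position 5: '(' -> group #2
  Position 10: '(' -> group #3
  Position 13: '(' -> group #4
  Position 16: '(' -> group #5
Total capturing groups: 5

5


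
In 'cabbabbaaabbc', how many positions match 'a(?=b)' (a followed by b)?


Lookahead 'a(?=b)' matches 'a' only when followed by 'b'.
String: 'cabbabbaaabbc'
Checking each position where char is 'a':
  pos 1: 'a' -> MATCH (next='b')
  pos 4: 'a' -> MATCH (next='b')
  pos 7: 'a' -> no (next='a')
  pos 8: 'a' -> no (next='a')
  pos 9: 'a' -> MATCH (next='b')
Matching positions: [1, 4, 9]
Count: 3

3


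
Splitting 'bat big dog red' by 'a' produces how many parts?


Splitting by 'a' breaks the string at each occurrence of the separator.
Text: 'bat big dog red'
Parts after split:
  Part 1: 'b'
  Part 2: 't big dog red'
Total parts: 2

2


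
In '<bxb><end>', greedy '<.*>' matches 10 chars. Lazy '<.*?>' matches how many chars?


Greedy '<.*>' tries to match as MUCH as possible.
Lazy '<.*?>' tries to match as LITTLE as possible.

String: '<bxb><end>'
Greedy '<.*>' starts at first '<' and extends to the LAST '>': '<bxb><end>' (10 chars)
Lazy '<.*?>' starts at first '<' and stops at the FIRST '>': '<bxb>' (5 chars)

5


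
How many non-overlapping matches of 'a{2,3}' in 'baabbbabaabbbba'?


Pattern 'a{2,3}' matches between 2 and 3 consecutive a's (greedy).
String: 'baabbbabaabbbba'
Finding runs of a's and applying greedy matching:
  Run at pos 1: 'aa' (length 2)
  Run at pos 6: 'a' (length 1)
  Run at pos 8: 'aa' (length 2)
  Run at pos 14: 'a' (length 1)
Matches: ['aa', 'aa']
Count: 2

2


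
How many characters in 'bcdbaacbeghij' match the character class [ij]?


Character class [ij] matches any of: {i, j}
Scanning string 'bcdbaacbeghij' character by character:
  pos 0: 'b' -> no
  pos 1: 'c' -> no
  pos 2: 'd' -> no
  pos 3: 'b' -> no
  pos 4: 'a' -> no
  pos 5: 'a' -> no
  pos 6: 'c' -> no
  pos 7: 'b' -> no
  pos 8: 'e' -> no
  pos 9: 'g' -> no
  pos 10: 'h' -> no
  pos 11: 'i' -> MATCH
  pos 12: 'j' -> MATCH
Total matches: 2

2


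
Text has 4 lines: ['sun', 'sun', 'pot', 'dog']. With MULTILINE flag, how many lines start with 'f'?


With MULTILINE flag, ^ matches the start of each line.
Lines: ['sun', 'sun', 'pot', 'dog']
Checking which lines start with 'f':
  Line 1: 'sun' -> no
  Line 2: 'sun' -> no
  Line 3: 'pot' -> no
  Line 4: 'dog' -> no
Matching lines: []
Count: 0

0


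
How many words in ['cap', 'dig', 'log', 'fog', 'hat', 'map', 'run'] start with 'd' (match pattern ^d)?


Pattern ^d anchors to start of word. Check which words begin with 'd':
  'cap' -> no
  'dig' -> MATCH (starts with 'd')
  'log' -> no
  'fog' -> no
  'hat' -> no
  'map' -> no
  'run' -> no
Matching words: ['dig']
Count: 1

1


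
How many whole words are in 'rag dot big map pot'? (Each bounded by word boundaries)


Word boundaries (\b) mark the start/end of each word.
Text: 'rag dot big map pot'
Splitting by whitespace:
  Word 1: 'rag'
  Word 2: 'dot'
  Word 3: 'big'
  Word 4: 'map'
  Word 5: 'pot'
Total whole words: 5

5


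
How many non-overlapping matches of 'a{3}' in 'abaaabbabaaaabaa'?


Pattern 'a{3}' matches exactly 3 consecutive a's (greedy, non-overlapping).
String: 'abaaabbabaaaabaa'
Scanning for runs of a's:
  Run at pos 0: 'a' (length 1) -> 0 match(es)
  Run at pos 2: 'aaa' (length 3) -> 1 match(es)
  Run at pos 7: 'a' (length 1) -> 0 match(es)
  Run at pos 9: 'aaaa' (length 4) -> 1 match(es)
  Run at pos 14: 'aa' (length 2) -> 0 match(es)
Matches found: ['aaa', 'aaa']
Total: 2

2


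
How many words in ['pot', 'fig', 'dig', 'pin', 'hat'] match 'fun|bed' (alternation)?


Alternation 'fun|bed' matches either 'fun' or 'bed'.
Checking each word:
  'pot' -> no
  'fig' -> no
  'dig' -> no
  'pin' -> no
  'hat' -> no
Matches: []
Count: 0

0


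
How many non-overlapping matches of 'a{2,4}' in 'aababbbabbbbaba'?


Pattern 'a{2,4}' matches between 2 and 4 consecutive a's (greedy).
String: 'aababbbabbbbaba'
Finding runs of a's and applying greedy matching:
  Run at pos 0: 'aa' (length 2)
  Run at pos 3: 'a' (length 1)
  Run at pos 7: 'a' (length 1)
  Run at pos 12: 'a' (length 1)
  Run at pos 14: 'a' (length 1)
Matches: ['aa']
Count: 1

1


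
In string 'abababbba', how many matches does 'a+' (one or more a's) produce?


Pattern 'a+' matches one or more consecutive a's.
String: 'abababbba'
Scanning for runs of a:
  Match 1: 'a' (length 1)
  Match 2: 'a' (length 1)
  Match 3: 'a' (length 1)
  Match 4: 'a' (length 1)
Total matches: 4

4


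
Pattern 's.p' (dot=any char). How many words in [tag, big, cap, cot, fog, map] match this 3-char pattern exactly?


Pattern 's.p' means: starts with 's', any single char, ends with 'p'.
Checking each word (must be exactly 3 chars):
  'tag' (len=3): no
  'big' (len=3): no
  'cap' (len=3): no
  'cot' (len=3): no
  'fog' (len=3): no
  'map' (len=3): no
Matching words: []
Total: 0

0


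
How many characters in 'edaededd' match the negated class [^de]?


Negated class [^de] matches any char NOT in {d, e}
Scanning 'edaededd':
  pos 0: 'e' -> no (excluded)
  pos 1: 'd' -> no (excluded)
  pos 2: 'a' -> MATCH
  pos 3: 'e' -> no (excluded)
  pos 4: 'd' -> no (excluded)
  pos 5: 'e' -> no (excluded)
  pos 6: 'd' -> no (excluded)
  pos 7: 'd' -> no (excluded)
Total matches: 1

1


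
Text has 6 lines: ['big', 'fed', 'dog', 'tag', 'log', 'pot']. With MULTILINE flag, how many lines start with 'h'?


With MULTILINE flag, ^ matches the start of each line.
Lines: ['big', 'fed', 'dog', 'tag', 'log', 'pot']
Checking which lines start with 'h':
  Line 1: 'big' -> no
  Line 2: 'fed' -> no
  Line 3: 'dog' -> no
  Line 4: 'tag' -> no
  Line 5: 'log' -> no
  Line 6: 'pot' -> no
Matching lines: []
Count: 0

0


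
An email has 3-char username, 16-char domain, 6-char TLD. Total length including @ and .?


An email address has format: username@domain.tld
Username length: 3
'@' character: 1
Domain length: 16
'.' character: 1
TLD length: 6
Total = 3 + 1 + 16 + 1 + 6 = 27

27


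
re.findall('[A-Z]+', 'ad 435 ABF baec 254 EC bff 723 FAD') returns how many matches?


Pattern '[A-Z]+' finds one or more uppercase letters.
Text: 'ad 435 ABF baec 254 EC bff 723 FAD'
Scanning for matches:
  Match 1: 'ABF'
  Match 2: 'EC'
  Match 3: 'FAD'
Total matches: 3

3


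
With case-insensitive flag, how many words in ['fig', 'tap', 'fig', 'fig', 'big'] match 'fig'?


Case-insensitive matching: compare each word's lowercase form to 'fig'.
  'fig' -> lower='fig' -> MATCH
  'tap' -> lower='tap' -> no
  'fig' -> lower='fig' -> MATCH
  'fig' -> lower='fig' -> MATCH
  'big' -> lower='big' -> no
Matches: ['fig', 'fig', 'fig']
Count: 3

3


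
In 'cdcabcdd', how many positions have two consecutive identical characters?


Looking for consecutive identical characters in 'cdcabcdd':
  pos 0-1: 'c' vs 'd' -> different
  pos 1-2: 'd' vs 'c' -> different
  pos 2-3: 'c' vs 'a' -> different
  pos 3-4: 'a' vs 'b' -> different
  pos 4-5: 'b' vs 'c' -> different
  pos 5-6: 'c' vs 'd' -> different
  pos 6-7: 'd' vs 'd' -> MATCH ('dd')
Consecutive identical pairs: ['dd']
Count: 1

1


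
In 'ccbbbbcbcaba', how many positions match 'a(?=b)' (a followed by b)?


Lookahead 'a(?=b)' matches 'a' only when followed by 'b'.
String: 'ccbbbbcbcaba'
Checking each position where char is 'a':
  pos 9: 'a' -> MATCH (next='b')
Matching positions: [9]
Count: 1

1


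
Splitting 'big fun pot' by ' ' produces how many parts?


Splitting by ' ' breaks the string at each occurrence of the separator.
Text: 'big fun pot'
Parts after split:
  Part 1: 'big'
  Part 2: 'fun'
  Part 3: 'pot'
Total parts: 3

3


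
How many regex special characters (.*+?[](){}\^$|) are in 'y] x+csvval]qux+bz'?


Regex special characters are: . * + ? [ ] ( ) { } \ ^ $ |
Scanning 'y] x+csvval]qux+bz':
  pos 1: ']' -> SPECIAL
  pos 4: '+' -> SPECIAL
  pos 11: ']' -> SPECIAL
  pos 15: '+' -> SPECIAL
Special chars found: [']', '+', ']', '+']
Total: 4

4


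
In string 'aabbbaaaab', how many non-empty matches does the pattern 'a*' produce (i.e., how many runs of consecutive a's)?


Pattern 'a*' matches zero or more a's. We want non-empty runs of consecutive a's.
String: 'aabbbaaaab'
Walking through the string to find runs of a's:
  Run 1: positions 0-1 -> 'aa'
  Run 2: positions 5-8 -> 'aaaa'
Non-empty runs found: ['aa', 'aaaa']
Count: 2

2


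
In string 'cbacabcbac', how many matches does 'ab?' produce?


Pattern 'ab?' matches 'a' optionally followed by 'b'.
String: 'cbacabcbac'
Scanning left to right for 'a' then checking next char:
  Match 1: 'a' (a not followed by b)
  Match 2: 'ab' (a followed by b)
  Match 3: 'a' (a not followed by b)
Total matches: 3

3


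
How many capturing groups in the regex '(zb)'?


To count capturing groups, count each '(' that starts a group.
Pattern: '(zb)'
Walking through the pattern:
  Position 0: '(' -> group #1
Total capturing groups: 1

1


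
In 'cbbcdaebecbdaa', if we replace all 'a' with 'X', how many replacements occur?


re.sub('a', 'X', text) replaces every occurrence of 'a' with 'X'.
Text: 'cbbcdaebecbdaa'
Scanning for 'a':
  pos 5: 'a' -> replacement #1
  pos 12: 'a' -> replacement #2
  pos 13: 'a' -> replacement #3
Total replacements: 3

3


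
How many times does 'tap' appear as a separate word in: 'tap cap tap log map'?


Scanning each word for exact match 'tap':
  Word 1: 'tap' -> MATCH
  Word 2: 'cap' -> no
  Word 3: 'tap' -> MATCH
  Word 4: 'log' -> no
  Word 5: 'map' -> no
Total matches: 2

2


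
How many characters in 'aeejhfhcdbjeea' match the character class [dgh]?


Character class [dgh] matches any of: {d, g, h}
Scanning string 'aeejhfhcdbjeea' character by character:
  pos 0: 'a' -> no
  pos 1: 'e' -> no
  pos 2: 'e' -> no
  pos 3: 'j' -> no
  pos 4: 'h' -> MATCH
  pos 5: 'f' -> no
  pos 6: 'h' -> MATCH
  pos 7: 'c' -> no
  pos 8: 'd' -> MATCH
  pos 9: 'b' -> no
  pos 10: 'j' -> no
  pos 11: 'e' -> no
  pos 12: 'e' -> no
  pos 13: 'a' -> no
Total matches: 3

3


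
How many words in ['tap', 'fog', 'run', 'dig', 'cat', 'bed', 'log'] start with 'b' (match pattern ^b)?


Pattern ^b anchors to start of word. Check which words begin with 'b':
  'tap' -> no
  'fog' -> no
  'run' -> no
  'dig' -> no
  'cat' -> no
  'bed' -> MATCH (starts with 'b')
  'log' -> no
Matching words: ['bed']
Count: 1

1


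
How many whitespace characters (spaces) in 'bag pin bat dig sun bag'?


\s matches whitespace characters (spaces, tabs, etc.).
Text: 'bag pin bat dig sun bag'
This text has 6 words separated by spaces.
Number of spaces = number of words - 1 = 6 - 1 = 5

5


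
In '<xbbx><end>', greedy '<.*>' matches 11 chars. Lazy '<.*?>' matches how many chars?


Greedy '<.*>' tries to match as MUCH as possible.
Lazy '<.*?>' tries to match as LITTLE as possible.

String: '<xbbx><end>'
Greedy '<.*>' starts at first '<' and extends to the LAST '>': '<xbbx><end>' (11 chars)
Lazy '<.*?>' starts at first '<' and stops at the FIRST '>': '<xbbx>' (6 chars)

6


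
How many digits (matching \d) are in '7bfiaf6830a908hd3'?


\d matches any digit 0-9.
Scanning '7bfiaf6830a908hd3':
  pos 0: '7' -> DIGIT
  pos 6: '6' -> DIGIT
  pos 7: '8' -> DIGIT
  pos 8: '3' -> DIGIT
  pos 9: '0' -> DIGIT
  pos 11: '9' -> DIGIT
  pos 12: '0' -> DIGIT
  pos 13: '8' -> DIGIT
  pos 16: '3' -> DIGIT
Digits found: ['7', '6', '8', '3', '0', '9', '0', '8', '3']
Total: 9

9


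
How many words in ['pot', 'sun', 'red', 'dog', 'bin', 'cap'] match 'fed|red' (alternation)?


Alternation 'fed|red' matches either 'fed' or 'red'.
Checking each word:
  'pot' -> no
  'sun' -> no
  'red' -> MATCH
  'dog' -> no
  'bin' -> no
  'cap' -> no
Matches: ['red']
Count: 1

1


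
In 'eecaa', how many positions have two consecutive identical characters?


Looking for consecutive identical characters in 'eecaa':
  pos 0-1: 'e' vs 'e' -> MATCH ('ee')
  pos 1-2: 'e' vs 'c' -> different
  pos 2-3: 'c' vs 'a' -> different
  pos 3-4: 'a' vs 'a' -> MATCH ('aa')
Consecutive identical pairs: ['ee', 'aa']
Count: 2

2


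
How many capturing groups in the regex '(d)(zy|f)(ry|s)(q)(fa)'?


To count capturing groups, count each '(' that starts a group.
Pattern: '(d)(zy|f)(ry|s)(q)(fa)'
Walking through the pattern:
  Position 0: '(' -> group #1
  Position 3: '(' -> group #2
  Position 9: '(' -> group #3
  Position 15: '(' -> group #4
  Position 18: '(' -> group #5
Total capturing groups: 5

5


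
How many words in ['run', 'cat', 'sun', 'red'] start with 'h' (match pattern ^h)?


Pattern ^h anchors to start of word. Check which words begin with 'h':
  'run' -> no
  'cat' -> no
  'sun' -> no
  'red' -> no
Matching words: []
Count: 0

0


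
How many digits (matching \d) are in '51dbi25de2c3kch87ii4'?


\d matches any digit 0-9.
Scanning '51dbi25de2c3kch87ii4':
  pos 0: '5' -> DIGIT
  pos 1: '1' -> DIGIT
  pos 5: '2' -> DIGIT
  pos 6: '5' -> DIGIT
  pos 9: '2' -> DIGIT
  pos 11: '3' -> DIGIT
  pos 15: '8' -> DIGIT
  pos 16: '7' -> DIGIT
  pos 19: '4' -> DIGIT
Digits found: ['5', '1', '2', '5', '2', '3', '8', '7', '4']
Total: 9

9


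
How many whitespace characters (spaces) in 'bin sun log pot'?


\s matches whitespace characters (spaces, tabs, etc.).
Text: 'bin sun log pot'
This text has 4 words separated by spaces.
Number of spaces = number of words - 1 = 4 - 1 = 3

3


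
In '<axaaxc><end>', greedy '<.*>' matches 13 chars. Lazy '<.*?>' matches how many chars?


Greedy '<.*>' tries to match as MUCH as possible.
Lazy '<.*?>' tries to match as LITTLE as possible.

String: '<axaaxc><end>'
Greedy '<.*>' starts at first '<' and extends to the LAST '>': '<axaaxc><end>' (13 chars)
Lazy '<.*?>' starts at first '<' and stops at the FIRST '>': '<axaaxc>' (8 chars)

8


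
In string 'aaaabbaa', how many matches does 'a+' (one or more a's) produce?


Pattern 'a+' matches one or more consecutive a's.
String: 'aaaabbaa'
Scanning for runs of a:
  Match 1: 'aaaa' (length 4)
  Match 2: 'aa' (length 2)
Total matches: 2

2


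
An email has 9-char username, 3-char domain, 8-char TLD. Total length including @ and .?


An email address has format: username@domain.tld
Username length: 9
'@' character: 1
Domain length: 3
'.' character: 1
TLD length: 8
Total = 9 + 1 + 3 + 1 + 8 = 22

22


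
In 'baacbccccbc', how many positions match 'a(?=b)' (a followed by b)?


Lookahead 'a(?=b)' matches 'a' only when followed by 'b'.
String: 'baacbccccbc'
Checking each position where char is 'a':
  pos 1: 'a' -> no (next='a')
  pos 2: 'a' -> no (next='c')
Matching positions: []
Count: 0

0


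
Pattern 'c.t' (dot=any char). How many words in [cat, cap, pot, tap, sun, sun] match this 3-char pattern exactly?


Pattern 'c.t' means: starts with 'c', any single char, ends with 't'.
Checking each word (must be exactly 3 chars):
  'cat' (len=3): MATCH
  'cap' (len=3): no
  'pot' (len=3): no
  'tap' (len=3): no
  'sun' (len=3): no
  'sun' (len=3): no
Matching words: ['cat']
Total: 1

1


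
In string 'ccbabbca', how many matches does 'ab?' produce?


Pattern 'ab?' matches 'a' optionally followed by 'b'.
String: 'ccbabbca'
Scanning left to right for 'a' then checking next char:
  Match 1: 'ab' (a followed by b)
  Match 2: 'a' (a not followed by b)
Total matches: 2

2


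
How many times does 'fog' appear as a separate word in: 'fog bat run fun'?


Scanning each word for exact match 'fog':
  Word 1: 'fog' -> MATCH
  Word 2: 'bat' -> no
  Word 3: 'run' -> no
  Word 4: 'fun' -> no
Total matches: 1

1


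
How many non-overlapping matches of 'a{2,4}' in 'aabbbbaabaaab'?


Pattern 'a{2,4}' matches between 2 and 4 consecutive a's (greedy).
String: 'aabbbbaabaaab'
Finding runs of a's and applying greedy matching:
  Run at pos 0: 'aa' (length 2)
  Run at pos 6: 'aa' (length 2)
  Run at pos 9: 'aaa' (length 3)
Matches: ['aa', 'aa', 'aaa']
Count: 3

3


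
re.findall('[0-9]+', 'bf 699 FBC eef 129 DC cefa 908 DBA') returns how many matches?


Pattern '[0-9]+' finds one or more digits.
Text: 'bf 699 FBC eef 129 DC cefa 908 DBA'
Scanning for matches:
  Match 1: '699'
  Match 2: '129'
  Match 3: '908'
Total matches: 3

3


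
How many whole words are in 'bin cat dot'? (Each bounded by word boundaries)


Word boundaries (\b) mark the start/end of each word.
Text: 'bin cat dot'
Splitting by whitespace:
  Word 1: 'bin'
  Word 2: 'cat'
  Word 3: 'dot'
Total whole words: 3

3


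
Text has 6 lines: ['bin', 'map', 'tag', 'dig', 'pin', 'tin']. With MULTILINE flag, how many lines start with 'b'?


With MULTILINE flag, ^ matches the start of each line.
Lines: ['bin', 'map', 'tag', 'dig', 'pin', 'tin']
Checking which lines start with 'b':
  Line 1: 'bin' -> MATCH
  Line 2: 'map' -> no
  Line 3: 'tag' -> no
  Line 4: 'dig' -> no
  Line 5: 'pin' -> no
  Line 6: 'tin' -> no
Matching lines: ['bin']
Count: 1

1


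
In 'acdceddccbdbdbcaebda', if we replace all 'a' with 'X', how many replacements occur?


re.sub('a', 'X', text) replaces every occurrence of 'a' with 'X'.
Text: 'acdceddccbdbdbcaebda'
Scanning for 'a':
  pos 0: 'a' -> replacement #1
  pos 15: 'a' -> replacement #2
  pos 19: 'a' -> replacement #3
Total replacements: 3

3


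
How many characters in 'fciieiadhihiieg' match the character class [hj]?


Character class [hj] matches any of: {h, j}
Scanning string 'fciieiadhihiieg' character by character:
  pos 0: 'f' -> no
  pos 1: 'c' -> no
  pos 2: 'i' -> no
  pos 3: 'i' -> no
  pos 4: 'e' -> no
  pos 5: 'i' -> no
  pos 6: 'a' -> no
  pos 7: 'd' -> no
  pos 8: 'h' -> MATCH
  pos 9: 'i' -> no
  pos 10: 'h' -> MATCH
  pos 11: 'i' -> no
  pos 12: 'i' -> no
  pos 13: 'e' -> no
  pos 14: 'g' -> no
Total matches: 2

2


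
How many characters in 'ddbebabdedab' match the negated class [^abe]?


Negated class [^abe] matches any char NOT in {a, b, e}
Scanning 'ddbebabdedab':
  pos 0: 'd' -> MATCH
  pos 1: 'd' -> MATCH
  pos 2: 'b' -> no (excluded)
  pos 3: 'e' -> no (excluded)
  pos 4: 'b' -> no (excluded)
  pos 5: 'a' -> no (excluded)
  pos 6: 'b' -> no (excluded)
  pos 7: 'd' -> MATCH
  pos 8: 'e' -> no (excluded)
  pos 9: 'd' -> MATCH
  pos 10: 'a' -> no (excluded)
  pos 11: 'b' -> no (excluded)
Total matches: 4

4


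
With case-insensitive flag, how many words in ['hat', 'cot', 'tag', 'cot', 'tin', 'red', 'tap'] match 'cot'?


Case-insensitive matching: compare each word's lowercase form to 'cot'.
  'hat' -> lower='hat' -> no
  'cot' -> lower='cot' -> MATCH
  'tag' -> lower='tag' -> no
  'cot' -> lower='cot' -> MATCH
  'tin' -> lower='tin' -> no
  'red' -> lower='red' -> no
  'tap' -> lower='tap' -> no
Matches: ['cot', 'cot']
Count: 2

2


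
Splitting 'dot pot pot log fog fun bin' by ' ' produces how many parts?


Splitting by ' ' breaks the string at each occurrence of the separator.
Text: 'dot pot pot log fog fun bin'
Parts after split:
  Part 1: 'dot'
  Part 2: 'pot'
  Part 3: 'pot'
  Part 4: 'log'
  Part 5: 'fog'
  Part 6: 'fun'
  Part 7: 'bin'
Total parts: 7

7


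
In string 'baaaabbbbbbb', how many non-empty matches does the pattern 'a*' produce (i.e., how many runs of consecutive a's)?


Pattern 'a*' matches zero or more a's. We want non-empty runs of consecutive a's.
String: 'baaaabbbbbbb'
Walking through the string to find runs of a's:
  Run 1: positions 1-4 -> 'aaaa'
Non-empty runs found: ['aaaa']
Count: 1

1


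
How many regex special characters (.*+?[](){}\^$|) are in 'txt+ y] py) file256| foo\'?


Regex special characters are: . * + ? [ ] ( ) { } \ ^ $ |
Scanning 'txt+ y] py) file256| foo\':
  pos 3: '+' -> SPECIAL
  pos 6: ']' -> SPECIAL
  pos 10: ')' -> SPECIAL
  pos 19: '|' -> SPECIAL
  pos 24: '\' -> SPECIAL
Special chars found: ['+', ']', ')', '|', '\\']
Total: 5

5


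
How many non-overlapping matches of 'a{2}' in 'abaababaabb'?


Pattern 'a{2}' matches exactly 2 consecutive a's (greedy, non-overlapping).
String: 'abaababaabb'
Scanning for runs of a's:
  Run at pos 0: 'a' (length 1) -> 0 match(es)
  Run at pos 2: 'aa' (length 2) -> 1 match(es)
  Run at pos 5: 'a' (length 1) -> 0 match(es)
  Run at pos 7: 'aa' (length 2) -> 1 match(es)
Matches found: ['aa', 'aa']
Total: 2

2


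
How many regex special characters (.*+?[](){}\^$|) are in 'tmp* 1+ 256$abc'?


Regex special characters are: . * + ? [ ] ( ) { } \ ^ $ |
Scanning 'tmp* 1+ 256$abc':
  pos 3: '*' -> SPECIAL
  pos 6: '+' -> SPECIAL
  pos 11: '$' -> SPECIAL
Special chars found: ['*', '+', '$']
Total: 3

3


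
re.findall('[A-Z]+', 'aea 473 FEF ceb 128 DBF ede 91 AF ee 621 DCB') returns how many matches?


Pattern '[A-Z]+' finds one or more uppercase letters.
Text: 'aea 473 FEF ceb 128 DBF ede 91 AF ee 621 DCB'
Scanning for matches:
  Match 1: 'FEF'
  Match 2: 'DBF'
  Match 3: 'AF'
  Match 4: 'DCB'
Total matches: 4

4


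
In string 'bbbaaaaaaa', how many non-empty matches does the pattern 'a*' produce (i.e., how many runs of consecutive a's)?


Pattern 'a*' matches zero or more a's. We want non-empty runs of consecutive a's.
String: 'bbbaaaaaaa'
Walking through the string to find runs of a's:
  Run 1: positions 3-9 -> 'aaaaaaa'
Non-empty runs found: ['aaaaaaa']
Count: 1

1


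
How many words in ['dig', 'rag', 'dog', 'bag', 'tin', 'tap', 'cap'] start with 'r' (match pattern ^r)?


Pattern ^r anchors to start of word. Check which words begin with 'r':
  'dig' -> no
  'rag' -> MATCH (starts with 'r')
  'dog' -> no
  'bag' -> no
  'tin' -> no
  'tap' -> no
  'cap' -> no
Matching words: ['rag']
Count: 1

1


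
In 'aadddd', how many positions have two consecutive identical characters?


Looking for consecutive identical characters in 'aadddd':
  pos 0-1: 'a' vs 'a' -> MATCH ('aa')
  pos 1-2: 'a' vs 'd' -> different
  pos 2-3: 'd' vs 'd' -> MATCH ('dd')
  pos 3-4: 'd' vs 'd' -> MATCH ('dd')
  pos 4-5: 'd' vs 'd' -> MATCH ('dd')
Consecutive identical pairs: ['aa', 'dd', 'dd', 'dd']
Count: 4

4


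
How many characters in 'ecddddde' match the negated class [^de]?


Negated class [^de] matches any char NOT in {d, e}
Scanning 'ecddddde':
  pos 0: 'e' -> no (excluded)
  pos 1: 'c' -> MATCH
  pos 2: 'd' -> no (excluded)
  pos 3: 'd' -> no (excluded)
  pos 4: 'd' -> no (excluded)
  pos 5: 'd' -> no (excluded)
  pos 6: 'd' -> no (excluded)
  pos 7: 'e' -> no (excluded)
Total matches: 1

1


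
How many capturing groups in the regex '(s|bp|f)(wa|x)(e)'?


To count capturing groups, count each '(' that starts a group.
Pattern: '(s|bp|f)(wa|x)(e)'
Walking through the pattern:
  Position 0: '(' -> group #1
  Position 8: '(' -> group #2
  Position 14: '(' -> group #3
Total capturing groups: 3

3


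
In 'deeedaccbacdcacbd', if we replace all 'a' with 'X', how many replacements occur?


re.sub('a', 'X', text) replaces every occurrence of 'a' with 'X'.
Text: 'deeedaccbacdcacbd'
Scanning for 'a':
  pos 5: 'a' -> replacement #1
  pos 9: 'a' -> replacement #2
  pos 13: 'a' -> replacement #3
Total replacements: 3

3


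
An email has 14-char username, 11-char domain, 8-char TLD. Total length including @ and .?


An email address has format: username@domain.tld
Username length: 14
'@' character: 1
Domain length: 11
'.' character: 1
TLD length: 8
Total = 14 + 1 + 11 + 1 + 8 = 35

35


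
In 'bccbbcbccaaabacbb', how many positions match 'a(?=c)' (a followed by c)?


Lookahead 'a(?=c)' matches 'a' only when followed by 'c'.
String: 'bccbbcbccaaabacbb'
Checking each position where char is 'a':
  pos 9: 'a' -> no (next='a')
  pos 10: 'a' -> no (next='a')
  pos 11: 'a' -> no (next='b')
  pos 13: 'a' -> MATCH (next='c')
Matching positions: [13]
Count: 1

1


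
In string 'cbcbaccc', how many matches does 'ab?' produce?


Pattern 'ab?' matches 'a' optionally followed by 'b'.
String: 'cbcbaccc'
Scanning left to right for 'a' then checking next char:
  Match 1: 'a' (a not followed by b)
Total matches: 1

1


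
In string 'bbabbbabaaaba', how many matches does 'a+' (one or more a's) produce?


Pattern 'a+' matches one or more consecutive a's.
String: 'bbabbbabaaaba'
Scanning for runs of a:
  Match 1: 'a' (length 1)
  Match 2: 'a' (length 1)
  Match 3: 'aaa' (length 3)
  Match 4: 'a' (length 1)
Total matches: 4

4


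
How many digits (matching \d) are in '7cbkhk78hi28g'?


\d matches any digit 0-9.
Scanning '7cbkhk78hi28g':
  pos 0: '7' -> DIGIT
  pos 6: '7' -> DIGIT
  pos 7: '8' -> DIGIT
  pos 10: '2' -> DIGIT
  pos 11: '8' -> DIGIT
Digits found: ['7', '7', '8', '2', '8']
Total: 5

5


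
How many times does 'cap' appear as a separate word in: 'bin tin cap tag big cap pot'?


Scanning each word for exact match 'cap':
  Word 1: 'bin' -> no
  Word 2: 'tin' -> no
  Word 3: 'cap' -> MATCH
  Word 4: 'tag' -> no
  Word 5: 'big' -> no
  Word 6: 'cap' -> MATCH
  Word 7: 'pot' -> no
Total matches: 2

2


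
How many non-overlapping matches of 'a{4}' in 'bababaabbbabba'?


Pattern 'a{4}' matches exactly 4 consecutive a's (greedy, non-overlapping).
String: 'bababaabbbabba'
Scanning for runs of a's:
  Run at pos 1: 'a' (length 1) -> 0 match(es)
  Run at pos 3: 'a' (length 1) -> 0 match(es)
  Run at pos 5: 'aa' (length 2) -> 0 match(es)
  Run at pos 10: 'a' (length 1) -> 0 match(es)
  Run at pos 13: 'a' (length 1) -> 0 match(es)
Matches found: []
Total: 0

0


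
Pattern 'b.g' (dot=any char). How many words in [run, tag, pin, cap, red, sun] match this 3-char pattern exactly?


Pattern 'b.g' means: starts with 'b', any single char, ends with 'g'.
Checking each word (must be exactly 3 chars):
  'run' (len=3): no
  'tag' (len=3): no
  'pin' (len=3): no
  'cap' (len=3): no
  'red' (len=3): no
  'sun' (len=3): no
Matching words: []
Total: 0

0


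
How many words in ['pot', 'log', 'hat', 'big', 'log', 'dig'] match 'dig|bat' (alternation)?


Alternation 'dig|bat' matches either 'dig' or 'bat'.
Checking each word:
  'pot' -> no
  'log' -> no
  'hat' -> no
  'big' -> no
  'log' -> no
  'dig' -> MATCH
Matches: ['dig']
Count: 1

1


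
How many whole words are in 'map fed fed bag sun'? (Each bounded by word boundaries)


Word boundaries (\b) mark the start/end of each word.
Text: 'map fed fed bag sun'
Splitting by whitespace:
  Word 1: 'map'
  Word 2: 'fed'
  Word 3: 'fed'
  Word 4: 'bag'
  Word 5: 'sun'
Total whole words: 5

5


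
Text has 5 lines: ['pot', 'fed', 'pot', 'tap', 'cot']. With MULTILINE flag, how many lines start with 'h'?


With MULTILINE flag, ^ matches the start of each line.
Lines: ['pot', 'fed', 'pot', 'tap', 'cot']
Checking which lines start with 'h':
  Line 1: 'pot' -> no
  Line 2: 'fed' -> no
  Line 3: 'pot' -> no
  Line 4: 'tap' -> no
  Line 5: 'cot' -> no
Matching lines: []
Count: 0

0
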